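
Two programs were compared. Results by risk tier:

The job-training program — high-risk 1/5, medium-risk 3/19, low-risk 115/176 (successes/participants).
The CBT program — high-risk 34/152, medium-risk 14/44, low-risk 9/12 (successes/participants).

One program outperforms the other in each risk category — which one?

High-risk: the job-training program 1/5 = 20.0%, the CBT program 34/152 = 22.4% → the CBT program
Medium-risk: the job-training program 3/19 = 15.8%, the CBT program 14/44 = 31.8% → the CBT program
Low-risk: the job-training program 115/176 = 65.3%, the CBT program 9/12 = 75.0% → the CBT program
The CBT program has the higher rate in all 3 groups.

the CBT program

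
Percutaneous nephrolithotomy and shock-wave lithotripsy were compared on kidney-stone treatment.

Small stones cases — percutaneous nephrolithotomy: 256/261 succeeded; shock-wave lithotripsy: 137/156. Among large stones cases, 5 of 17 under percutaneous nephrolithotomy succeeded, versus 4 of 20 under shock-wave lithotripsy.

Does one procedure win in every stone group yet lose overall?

No

Small stones: percutaneous nephrolithotomy 256/261 = 98.1%, shock-wave lithotripsy 137/156 = 87.8% → percutaneous nephrolithotomy
Large stones: percutaneous nephrolithotomy 5/17 = 29.4%, shock-wave lithotripsy 4/20 = 20.0% → percutaneous nephrolithotomy
Overall: percutaneous nephrolithotomy 261/278 = 93.9%, shock-wave lithotripsy 141/176 = 80.1% → percutaneous nephrolithotomy
Percutaneous nephrolithotomy wins overall and in every stone group — no reversal.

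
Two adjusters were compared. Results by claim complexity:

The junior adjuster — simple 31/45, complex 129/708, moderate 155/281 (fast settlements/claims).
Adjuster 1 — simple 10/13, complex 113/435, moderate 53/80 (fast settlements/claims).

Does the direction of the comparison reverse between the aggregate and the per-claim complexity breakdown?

No

Simple: the junior adjuster 31/45 = 68.9%, Adjuster 1 10/13 = 76.9% → Adjuster 1
Complex: the junior adjuster 129/708 = 18.2%, Adjuster 1 113/435 = 26.0% → Adjuster 1
Moderate: the junior adjuster 155/281 = 55.2%, Adjuster 1 53/80 = 66.2% → Adjuster 1
Overall: the junior adjuster 315/1034 = 30.5%, Adjuster 1 176/528 = 33.3% → Adjuster 1
Adjuster 1 wins overall and in every claim group — no reversal.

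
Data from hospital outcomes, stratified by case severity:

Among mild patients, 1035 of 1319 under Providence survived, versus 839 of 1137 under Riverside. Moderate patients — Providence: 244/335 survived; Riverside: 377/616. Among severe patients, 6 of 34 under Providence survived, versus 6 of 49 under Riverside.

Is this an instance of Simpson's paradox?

No

Mild: Providence 1035/1319 = 78.5%, Riverside 839/1137 = 73.8% → Providence
Moderate: Providence 244/335 = 72.8%, Riverside 377/616 = 61.2% → Providence
Severe: Providence 6/34 = 17.6%, Riverside 6/49 = 12.2% → Providence
Overall: Providence 1285/1688 = 76.1%, Riverside 1222/1802 = 67.8% → Providence
Providence wins overall and in every case group — no reversal.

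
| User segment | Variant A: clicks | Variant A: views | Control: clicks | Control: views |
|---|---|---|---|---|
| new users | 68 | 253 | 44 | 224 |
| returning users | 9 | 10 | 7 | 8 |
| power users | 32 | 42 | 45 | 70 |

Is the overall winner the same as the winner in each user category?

Yes

New users: Variant A 68/253 = 26.9%, Control 44/224 = 19.6% → Variant A
Returning users: Variant A 9/10 = 90.0%, Control 7/8 = 87.5% → Variant A
Power users: Variant A 32/42 = 76.2%, Control 45/70 = 64.3% → Variant A
Overall: Variant A 109/305 = 35.7%, Control 96/302 = 31.8% → Variant A
Variant A wins overall and in every user group — no reversal.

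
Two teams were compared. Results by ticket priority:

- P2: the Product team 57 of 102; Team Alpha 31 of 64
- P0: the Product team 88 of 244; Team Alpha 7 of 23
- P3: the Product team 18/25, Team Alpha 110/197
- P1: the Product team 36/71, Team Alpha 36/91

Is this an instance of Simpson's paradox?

P2: the Product team 57/102 = 55.9%, Team Alpha 31/64 = 48.4% → the Product team
P0: the Product team 88/244 = 36.1%, Team Alpha 7/23 = 30.4% → the Product team
P3: the Product team 18/25 = 72.0%, Team Alpha 110/197 = 55.8% → the Product team
P1: the Product team 36/71 = 50.7%, Team Alpha 36/91 = 39.6% → the Product team
Overall: the Product team 199/442 = 45.0%, Team Alpha 184/375 = 49.1% → Team Alpha
The Product team wins each ticket group but Team Alpha wins overall — the comparison reverses. The Product team's tickets skew toward P0, which has a lower base rate.

Yes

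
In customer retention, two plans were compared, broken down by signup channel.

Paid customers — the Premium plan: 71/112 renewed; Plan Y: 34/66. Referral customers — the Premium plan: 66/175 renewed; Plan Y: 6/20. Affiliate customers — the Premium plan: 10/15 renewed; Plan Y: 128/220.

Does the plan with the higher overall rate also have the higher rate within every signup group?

No

Paid: the Premium plan 71/112 = 63.4%, Plan Y 34/66 = 51.5% → the Premium plan
Referral: the Premium plan 66/175 = 37.7%, Plan Y 6/20 = 30.0% → the Premium plan
Affiliate: the Premium plan 10/15 = 66.7%, Plan Y 128/220 = 58.2% → the Premium plan
Overall: the Premium plan 147/302 = 48.7%, Plan Y 168/306 = 54.9% → Plan Y
The Premium plan wins each signup group but Plan Y wins overall — the comparison reverses. The Premium plan's customers skew toward referral, which has a lower base rate.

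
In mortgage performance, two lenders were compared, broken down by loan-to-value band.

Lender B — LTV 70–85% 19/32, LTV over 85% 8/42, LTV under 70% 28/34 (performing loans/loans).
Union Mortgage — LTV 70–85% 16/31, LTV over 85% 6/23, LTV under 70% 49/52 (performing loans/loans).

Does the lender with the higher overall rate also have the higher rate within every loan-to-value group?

No

LTV 70–85%: Lender B 19/32 = 59.4%, Union Mortgage 16/31 = 51.6% → Lender B
LTV over 85%: Lender B 8/42 = 19.0%, Union Mortgage 6/23 = 26.1% → Union Mortgage
LTV under 70%: Lender B 28/34 = 82.4%, Union Mortgage 49/52 = 94.2% → Union Mortgage
Overall: Lender B 55/108 = 50.9%, Union Mortgage 71/106 = 67.0% → Union Mortgage
Neither sweeps: Lender B wins 1 of 3 groups, Union Mortgage wins 2. Union Mortgage wins overall but not every group — no Simpson reversal.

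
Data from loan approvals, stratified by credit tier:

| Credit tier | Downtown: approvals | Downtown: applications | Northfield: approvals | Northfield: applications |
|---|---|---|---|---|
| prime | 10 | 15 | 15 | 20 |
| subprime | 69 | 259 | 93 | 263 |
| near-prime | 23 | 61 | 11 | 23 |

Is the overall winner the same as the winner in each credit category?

Prime: Downtown 10/15 = 66.7%, Northfield 15/20 = 75.0% → Northfield
Subprime: Downtown 69/259 = 26.6%, Northfield 93/263 = 35.4% → Northfield
Near-prime: Downtown 23/61 = 37.7%, Northfield 11/23 = 47.8% → Northfield
Overall: Downtown 102/335 = 30.4%, Northfield 119/306 = 38.9% → Northfield
Northfield wins overall and in every credit group — no reversal.

Yes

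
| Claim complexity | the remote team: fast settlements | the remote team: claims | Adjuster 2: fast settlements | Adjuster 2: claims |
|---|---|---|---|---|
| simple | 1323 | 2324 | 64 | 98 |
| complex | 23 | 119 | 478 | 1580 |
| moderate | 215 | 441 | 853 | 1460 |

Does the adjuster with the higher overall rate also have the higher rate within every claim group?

No

Simple: the remote team 1323/2324 = 56.9%, Adjuster 2 64/98 = 65.3% → Adjuster 2
Complex: the remote team 23/119 = 19.3%, Adjuster 2 478/1580 = 30.3% → Adjuster 2
Moderate: the remote team 215/441 = 48.8%, Adjuster 2 853/1460 = 58.4% → Adjuster 2
Overall: the remote team 1561/2884 = 54.1%, Adjuster 2 1395/3138 = 44.5% → the remote team
Adjuster 2 wins each claim group but the remote team wins overall — the comparison reverses. Adjuster 2's claims skew toward complex, which has a lower base rate.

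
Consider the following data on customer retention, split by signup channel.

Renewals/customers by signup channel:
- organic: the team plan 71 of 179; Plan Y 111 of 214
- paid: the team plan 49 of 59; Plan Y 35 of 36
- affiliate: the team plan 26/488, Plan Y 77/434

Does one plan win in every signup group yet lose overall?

Organic: the team plan 71/179 = 39.7%, Plan Y 111/214 = 51.9% → Plan Y
Paid: the team plan 49/59 = 83.1%, Plan Y 35/36 = 97.2% → Plan Y
Affiliate: the team plan 26/488 = 5.3%, Plan Y 77/434 = 17.7% → Plan Y
Overall: the team plan 146/726 = 20.1%, Plan Y 223/684 = 32.6% → Plan Y
Plan Y wins overall and in every signup group — no reversal.

No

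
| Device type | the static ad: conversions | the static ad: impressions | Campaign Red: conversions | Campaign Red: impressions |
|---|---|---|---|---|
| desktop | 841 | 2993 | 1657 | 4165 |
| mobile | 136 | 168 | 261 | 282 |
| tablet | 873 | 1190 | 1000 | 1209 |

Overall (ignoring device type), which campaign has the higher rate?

Campaign Red

Desktop: the static ad 841/2993 = 28.1%, Campaign Red 1657/4165 = 39.8% → Campaign Red
Mobile: the static ad 136/168 = 81.0%, Campaign Red 261/282 = 92.6% → Campaign Red
Tablet: the static ad 873/1190 = 73.4%, Campaign Red 1000/1209 = 82.7% → Campaign Red
Overall: the static ad 1850/4351 = 42.5%, Campaign Red 2918/5656 = 51.6% → Campaign Red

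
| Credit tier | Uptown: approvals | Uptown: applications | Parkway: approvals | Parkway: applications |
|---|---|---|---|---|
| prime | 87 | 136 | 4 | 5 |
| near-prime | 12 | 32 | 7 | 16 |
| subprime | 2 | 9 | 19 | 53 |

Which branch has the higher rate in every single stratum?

Prime: Uptown 87/136 = 64.0%, Parkway 4/5 = 80.0% → Parkway
Near-prime: Uptown 12/32 = 37.5%, Parkway 7/16 = 43.8% → Parkway
Subprime: Uptown 2/9 = 22.2%, Parkway 19/53 = 35.8% → Parkway
Parkway has the higher rate in all 3 groups.

Parkway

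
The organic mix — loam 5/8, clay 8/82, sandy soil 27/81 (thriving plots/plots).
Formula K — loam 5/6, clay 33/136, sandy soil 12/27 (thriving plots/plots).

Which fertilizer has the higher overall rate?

Formula K

Loam: the organic mix 5/8 = 62.5%, Formula K 5/6 = 83.3% → Formula K
Clay: the organic mix 8/82 = 9.8%, Formula K 33/136 = 24.3% → Formula K
Sandy soil: the organic mix 27/81 = 33.3%, Formula K 12/27 = 44.4% → Formula K
Overall: the organic mix 40/171 = 23.4%, Formula K 50/169 = 29.6% → Formula K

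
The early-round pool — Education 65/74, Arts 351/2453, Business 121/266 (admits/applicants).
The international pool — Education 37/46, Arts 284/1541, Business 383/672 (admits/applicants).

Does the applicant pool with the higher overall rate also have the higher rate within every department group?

Education: the early-round pool 65/74 = 87.8%, the international pool 37/46 = 80.4% → the early-round pool
Arts: the early-round pool 351/2453 = 14.3%, the international pool 284/1541 = 18.4% → the international pool
Business: the early-round pool 121/266 = 45.5%, the international pool 383/672 = 57.0% → the international pool
Overall: the early-round pool 537/2793 = 19.2%, the international pool 704/2259 = 31.2% → the international pool
Neither sweeps: the early-round pool wins 1 of 3 groups, the international pool wins 2. The international pool wins overall but not every group — no Simpson reversal.

No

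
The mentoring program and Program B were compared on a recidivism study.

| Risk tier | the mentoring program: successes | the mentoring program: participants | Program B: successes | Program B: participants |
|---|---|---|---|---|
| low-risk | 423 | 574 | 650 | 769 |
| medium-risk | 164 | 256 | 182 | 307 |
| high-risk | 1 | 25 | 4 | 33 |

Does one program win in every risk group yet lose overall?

Low-risk: the mentoring program 423/574 = 73.7%, Program B 650/769 = 84.5% → Program B
Medium-risk: the mentoring program 164/256 = 64.1%, Program B 182/307 = 59.3% → the mentoring program
High-risk: the mentoring program 1/25 = 4.0%, Program B 4/33 = 12.1% → Program B
Overall: the mentoring program 588/855 = 68.8%, Program B 836/1109 = 75.4% → Program B
Neither sweeps: the mentoring program wins 1 of 3 groups, Program B wins 2. Program B wins overall but not every group — no Simpson reversal.

No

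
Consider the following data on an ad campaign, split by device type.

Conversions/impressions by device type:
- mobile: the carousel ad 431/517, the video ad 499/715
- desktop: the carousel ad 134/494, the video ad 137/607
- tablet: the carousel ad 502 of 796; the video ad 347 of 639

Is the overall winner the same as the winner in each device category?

Mobile: the carousel ad 431/517 = 83.4%, the video ad 499/715 = 69.8% → the carousel ad
Desktop: the carousel ad 134/494 = 27.1%, the video ad 137/607 = 22.6% → the carousel ad
Tablet: the carousel ad 502/796 = 63.1%, the video ad 347/639 = 54.3% → the carousel ad
Overall: the carousel ad 1067/1807 = 59.0%, the video ad 983/1961 = 50.1% → the carousel ad
The carousel ad wins overall and in every device group — no reversal.

Yes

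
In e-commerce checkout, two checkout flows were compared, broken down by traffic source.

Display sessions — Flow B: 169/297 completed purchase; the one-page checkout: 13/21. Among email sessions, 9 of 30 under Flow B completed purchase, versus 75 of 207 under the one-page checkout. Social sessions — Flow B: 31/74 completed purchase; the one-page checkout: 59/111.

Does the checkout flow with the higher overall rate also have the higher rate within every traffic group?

No

Display: Flow B 169/297 = 56.9%, the one-page checkout 13/21 = 61.9% → the one-page checkout
Email: Flow B 9/30 = 30.0%, the one-page checkout 75/207 = 36.2% → the one-page checkout
Social: Flow B 31/74 = 41.9%, the one-page checkout 59/111 = 53.2% → the one-page checkout
Overall: Flow B 209/401 = 52.1%, the one-page checkout 147/339 = 43.4% → Flow B
The one-page checkout wins each traffic group but Flow B wins overall — the comparison reverses. The one-page checkout's sessions skew toward email, which has a lower base rate.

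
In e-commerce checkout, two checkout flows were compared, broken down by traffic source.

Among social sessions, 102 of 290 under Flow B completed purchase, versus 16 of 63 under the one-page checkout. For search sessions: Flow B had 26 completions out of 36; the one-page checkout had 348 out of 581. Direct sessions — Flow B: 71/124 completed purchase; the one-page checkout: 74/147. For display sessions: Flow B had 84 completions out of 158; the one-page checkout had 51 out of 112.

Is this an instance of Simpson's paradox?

Yes

Social: Flow B 102/290 = 35.2%, the one-page checkout 16/63 = 25.4% → Flow B
Search: Flow B 26/36 = 72.2%, the one-page checkout 348/581 = 59.9% → Flow B
Direct: Flow B 71/124 = 57.3%, the one-page checkout 74/147 = 50.3% → Flow B
Display: Flow B 84/158 = 53.2%, the one-page checkout 51/112 = 45.5% → Flow B
Overall: Flow B 283/608 = 46.5%, the one-page checkout 489/903 = 54.2% → the one-page checkout
Flow B wins each traffic group but the one-page checkout wins overall — the comparison reverses. Flow B's sessions skew toward social, which has a lower base rate.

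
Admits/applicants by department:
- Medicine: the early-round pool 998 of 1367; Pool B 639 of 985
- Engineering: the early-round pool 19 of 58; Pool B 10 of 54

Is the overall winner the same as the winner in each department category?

Yes

Medicine: the early-round pool 998/1367 = 73.0%, Pool B 639/985 = 64.9% → the early-round pool
Engineering: the early-round pool 19/58 = 32.8%, Pool B 10/54 = 18.5% → the early-round pool
Overall: the early-round pool 1017/1425 = 71.4%, Pool B 649/1039 = 62.5% → the early-round pool
The early-round pool wins overall and in every department group — no reversal.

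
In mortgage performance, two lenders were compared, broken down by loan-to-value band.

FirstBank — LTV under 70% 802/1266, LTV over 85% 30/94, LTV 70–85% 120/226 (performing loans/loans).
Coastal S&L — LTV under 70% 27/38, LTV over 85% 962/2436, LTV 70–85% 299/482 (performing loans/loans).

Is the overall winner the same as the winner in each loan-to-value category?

LTV under 70%: FirstBank 802/1266 = 63.3%, Coastal S&L 27/38 = 71.1% → Coastal S&L
LTV over 85%: FirstBank 30/94 = 31.9%, Coastal S&L 962/2436 = 39.5% → Coastal S&L
LTV 70–85%: FirstBank 120/226 = 53.1%, Coastal S&L 299/482 = 62.0% → Coastal S&L
Overall: FirstBank 952/1586 = 60.0%, Coastal S&L 1288/2956 = 43.6% → FirstBank
Coastal S&L wins each loan-to-value group but FirstBank wins overall — the comparison reverses. Coastal S&L's loans skew toward LTV over 85%, which has a lower base rate.

No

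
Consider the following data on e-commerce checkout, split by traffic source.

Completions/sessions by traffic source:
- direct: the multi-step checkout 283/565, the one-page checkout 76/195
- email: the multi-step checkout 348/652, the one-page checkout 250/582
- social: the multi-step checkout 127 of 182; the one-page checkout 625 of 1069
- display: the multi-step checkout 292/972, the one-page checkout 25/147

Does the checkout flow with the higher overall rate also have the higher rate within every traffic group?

No

Direct: the multi-step checkout 283/565 = 50.1%, the one-page checkout 76/195 = 39.0% → the multi-step checkout
Email: the multi-step checkout 348/652 = 53.4%, the one-page checkout 250/582 = 43.0% → the multi-step checkout
Social: the multi-step checkout 127/182 = 69.8%, the one-page checkout 625/1069 = 58.5% → the multi-step checkout
Display: the multi-step checkout 292/972 = 30.0%, the one-page checkout 25/147 = 17.0% → the multi-step checkout
Overall: the multi-step checkout 1050/2371 = 44.3%, the one-page checkout 976/1993 = 49.0% → the one-page checkout
The multi-step checkout wins each traffic group but the one-page checkout wins overall — the comparison reverses. The multi-step checkout's sessions skew toward display, which has a lower base rate.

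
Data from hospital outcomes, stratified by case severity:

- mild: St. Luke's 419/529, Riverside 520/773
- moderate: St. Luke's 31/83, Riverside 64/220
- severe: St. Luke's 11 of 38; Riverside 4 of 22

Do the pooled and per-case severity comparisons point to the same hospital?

Yes

Mild: St. Luke's 419/529 = 79.2%, Riverside 520/773 = 67.3% → St. Luke's
Moderate: St. Luke's 31/83 = 37.3%, Riverside 64/220 = 29.1% → St. Luke's
Severe: St. Luke's 11/38 = 28.9%, Riverside 4/22 = 18.2% → St. Luke's
Overall: St. Luke's 461/650 = 70.9%, Riverside 588/1015 = 57.9% → St. Luke's
St. Luke's wins overall and in every case group — no reversal.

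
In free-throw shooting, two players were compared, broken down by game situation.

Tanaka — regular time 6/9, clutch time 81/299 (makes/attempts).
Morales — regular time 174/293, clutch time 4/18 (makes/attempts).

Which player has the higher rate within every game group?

Regular time: Tanaka 6/9 = 66.7%, Morales 174/293 = 59.4% → Tanaka
Clutch time: Tanaka 81/299 = 27.1%, Morales 4/18 = 22.2% → Tanaka
Tanaka has the higher rate in both groups.

Tanaka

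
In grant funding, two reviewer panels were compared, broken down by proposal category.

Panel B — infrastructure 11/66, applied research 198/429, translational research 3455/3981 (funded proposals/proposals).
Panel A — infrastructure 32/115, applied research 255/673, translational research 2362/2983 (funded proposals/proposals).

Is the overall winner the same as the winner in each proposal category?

Infrastructure: Panel B 11/66 = 16.7%, Panel A 32/115 = 27.8% → Panel A
Applied research: Panel B 198/429 = 46.2%, Panel A 255/673 = 37.9% → Panel B
Translational research: Panel B 3455/3981 = 86.8%, Panel A 2362/2983 = 79.2% → Panel B
Overall: Panel B 3664/4476 = 81.9%, Panel A 2649/3771 = 70.2% → Panel B
Neither sweeps: Panel B wins 2 of 3 groups, Panel A wins 1. Panel B wins overall but not every group — no Simpson reversal.

No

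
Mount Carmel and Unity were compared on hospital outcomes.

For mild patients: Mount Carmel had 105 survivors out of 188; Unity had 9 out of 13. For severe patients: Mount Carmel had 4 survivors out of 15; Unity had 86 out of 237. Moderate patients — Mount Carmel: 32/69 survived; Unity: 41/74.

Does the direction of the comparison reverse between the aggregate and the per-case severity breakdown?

Yes

Mild: Mount Carmel 105/188 = 55.9%, Unity 9/13 = 69.2% → Unity
Severe: Mount Carmel 4/15 = 26.7%, Unity 86/237 = 36.3% → Unity
Moderate: Mount Carmel 32/69 = 46.4%, Unity 41/74 = 55.4% → Unity
Overall: Mount Carmel 141/272 = 51.8%, Unity 136/324 = 42.0% → Mount Carmel
Unity wins each case group but Mount Carmel wins overall — the comparison reverses. Unity's patients skew toward severe, which has a lower base rate.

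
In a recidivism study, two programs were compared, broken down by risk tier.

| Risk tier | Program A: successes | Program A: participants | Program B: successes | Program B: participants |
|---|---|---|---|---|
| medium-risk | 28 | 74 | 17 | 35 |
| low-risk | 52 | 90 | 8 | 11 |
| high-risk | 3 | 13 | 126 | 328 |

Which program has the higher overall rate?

Program A

Medium-risk: Program A 28/74 = 37.8%, Program B 17/35 = 48.6% → Program B
Low-risk: Program A 52/90 = 57.8%, Program B 8/11 = 72.7% → Program B
High-risk: Program A 3/13 = 23.1%, Program B 126/328 = 38.4% → Program B
Overall: Program A 83/177 = 46.9%, Program B 151/374 = 40.4% → Program A
(Program B wins every risk group but Program A wins overall — Program B's participants skew toward the low-rate high-risk group.)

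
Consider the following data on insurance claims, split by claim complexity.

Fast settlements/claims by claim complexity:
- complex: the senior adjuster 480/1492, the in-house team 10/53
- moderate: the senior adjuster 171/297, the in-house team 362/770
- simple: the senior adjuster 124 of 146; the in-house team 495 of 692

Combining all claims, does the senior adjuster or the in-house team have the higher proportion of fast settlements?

the in-house team

Complex: the senior adjuster 480/1492 = 32.2%, the in-house team 10/53 = 18.9% → the senior adjuster
Moderate: the senior adjuster 171/297 = 57.6%, the in-house team 362/770 = 47.0% → the senior adjuster
Simple: the senior adjuster 124/146 = 84.9%, the in-house team 495/692 = 71.5% → the senior adjuster
Overall: the senior adjuster 775/1935 = 40.1%, the in-house team 867/1515 = 57.2% → the in-house team
(The senior adjuster wins every claim group but the in-house team wins overall — the senior adjuster's claims skew toward the low-rate complex group.)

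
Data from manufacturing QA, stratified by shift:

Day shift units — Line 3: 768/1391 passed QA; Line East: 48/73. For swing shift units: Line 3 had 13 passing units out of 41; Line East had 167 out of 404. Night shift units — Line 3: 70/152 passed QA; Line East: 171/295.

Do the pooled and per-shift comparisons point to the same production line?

No

Day shift: Line 3 768/1391 = 55.2%, Line East 48/73 = 65.8% → Line East
Swing shift: Line 3 13/41 = 31.7%, Line East 167/404 = 41.3% → Line East
Night shift: Line 3 70/152 = 46.1%, Line East 171/295 = 58.0% → Line East
Overall: Line 3 851/1584 = 53.7%, Line East 386/772 = 50.0% → Line 3
Line East wins each shift group but Line 3 wins overall — the comparison reverses. Line East's units skew toward swing shift, which has a lower base rate.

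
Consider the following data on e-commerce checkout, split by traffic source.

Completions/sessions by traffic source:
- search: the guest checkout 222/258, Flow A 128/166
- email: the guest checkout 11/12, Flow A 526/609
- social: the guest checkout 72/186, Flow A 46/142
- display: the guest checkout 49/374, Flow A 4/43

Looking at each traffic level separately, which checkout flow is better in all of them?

Search: the guest checkout 222/258 = 86.0%, Flow A 128/166 = 77.1% → the guest checkout
Email: the guest checkout 11/12 = 91.7%, Flow A 526/609 = 86.4% → the guest checkout
Social: the guest checkout 72/186 = 38.7%, Flow A 46/142 = 32.4% → the guest checkout
Display: the guest checkout 49/374 = 13.1%, Flow A 4/43 = 9.3% → the guest checkout
The guest checkout has the higher rate in all 4 groups.

the guest checkout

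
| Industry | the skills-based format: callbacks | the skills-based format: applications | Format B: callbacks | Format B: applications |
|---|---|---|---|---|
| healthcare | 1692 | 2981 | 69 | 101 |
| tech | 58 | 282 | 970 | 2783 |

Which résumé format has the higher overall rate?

Healthcare: the skills-based format 1692/2981 = 56.8%, Format B 69/101 = 68.3% → Format B
Tech: the skills-based format 58/282 = 20.6%, Format B 970/2783 = 34.9% → Format B
Overall: the skills-based format 1750/3263 = 53.6%, Format B 1039/2884 = 36.0% → the skills-based format
(Format B wins every industry group but the skills-based format wins overall — Format B's applications skew toward the low-rate tech group.)

the skills-based format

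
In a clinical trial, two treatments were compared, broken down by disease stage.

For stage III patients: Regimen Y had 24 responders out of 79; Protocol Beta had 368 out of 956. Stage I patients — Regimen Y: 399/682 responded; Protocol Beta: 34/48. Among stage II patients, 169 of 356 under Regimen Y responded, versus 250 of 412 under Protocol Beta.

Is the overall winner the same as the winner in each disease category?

No

Stage III: Regimen Y 24/79 = 30.4%, Protocol Beta 368/956 = 38.5% → Protocol Beta
Stage I: Regimen Y 399/682 = 58.5%, Protocol Beta 34/48 = 70.8% → Protocol Beta
Stage II: Regimen Y 169/356 = 47.5%, Protocol Beta 250/412 = 60.7% → Protocol Beta
Overall: Regimen Y 592/1117 = 53.0%, Protocol Beta 652/1416 = 46.0% → Regimen Y
Protocol Beta wins each disease group but Regimen Y wins overall — the comparison reverses. Protocol Beta's patients skew toward stage III, which has a lower base rate.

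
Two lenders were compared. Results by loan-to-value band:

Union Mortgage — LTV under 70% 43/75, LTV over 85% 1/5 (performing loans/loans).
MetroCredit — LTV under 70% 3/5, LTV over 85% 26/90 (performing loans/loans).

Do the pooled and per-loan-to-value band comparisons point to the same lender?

LTV under 70%: Union Mortgage 43/75 = 57.3%, MetroCredit 3/5 = 60.0% → MetroCredit
LTV over 85%: Union Mortgage 1/5 = 20.0%, MetroCredit 26/90 = 28.9% → MetroCredit
Overall: Union Mortgage 44/80 = 55.0%, MetroCredit 29/95 = 30.5% → Union Mortgage
MetroCredit wins each loan-to-value group but Union Mortgage wins overall — the comparison reverses. MetroCredit's loans skew toward LTV over 85%, which has a lower base rate.

No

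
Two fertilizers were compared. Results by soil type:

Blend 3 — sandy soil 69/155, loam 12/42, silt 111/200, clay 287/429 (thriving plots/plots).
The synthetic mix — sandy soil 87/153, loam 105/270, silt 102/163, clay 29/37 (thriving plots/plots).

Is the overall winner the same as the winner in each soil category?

Sandy soil: Blend 3 69/155 = 44.5%, the synthetic mix 87/153 = 56.9% → the synthetic mix
Loam: Blend 3 12/42 = 28.6%, the synthetic mix 105/270 = 38.9% → the synthetic mix
Silt: Blend 3 111/200 = 55.5%, the synthetic mix 102/163 = 62.6% → the synthetic mix
Clay: Blend 3 287/429 = 66.9%, the synthetic mix 29/37 = 78.4% → the synthetic mix
Overall: Blend 3 479/826 = 58.0%, the synthetic mix 323/623 = 51.8% → Blend 3
The synthetic mix wins each soil group but Blend 3 wins overall — the comparison reverses. The synthetic mix's plots skew toward loam, which has a lower base rate.

No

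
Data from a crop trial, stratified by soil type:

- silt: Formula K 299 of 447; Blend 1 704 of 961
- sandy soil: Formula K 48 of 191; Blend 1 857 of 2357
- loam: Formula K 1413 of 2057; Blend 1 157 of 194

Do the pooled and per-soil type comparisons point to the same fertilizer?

No

Silt: Formula K 299/447 = 66.9%, Blend 1 704/961 = 73.3% → Blend 1
Sandy soil: Formula K 48/191 = 25.1%, Blend 1 857/2357 = 36.4% → Blend 1
Loam: Formula K 1413/2057 = 68.7%, Blend 1 157/194 = 80.9% → Blend 1
Overall: Formula K 1760/2695 = 65.3%, Blend 1 1718/3512 = 48.9% → Formula K
Blend 1 wins each soil group but Formula K wins overall — the comparison reverses. Blend 1's plots skew toward sandy soil, which has a lower base rate.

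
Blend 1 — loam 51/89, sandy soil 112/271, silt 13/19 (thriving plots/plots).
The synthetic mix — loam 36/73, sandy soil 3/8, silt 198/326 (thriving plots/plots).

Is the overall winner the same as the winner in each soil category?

Loam: Blend 1 51/89 = 57.3%, the synthetic mix 36/73 = 49.3% → Blend 1
Sandy soil: Blend 1 112/271 = 41.3%, the synthetic mix 3/8 = 37.5% → Blend 1
Silt: Blend 1 13/19 = 68.4%, the synthetic mix 198/326 = 60.7% → Blend 1
Overall: Blend 1 176/379 = 46.4%, the synthetic mix 237/407 = 58.2% → the synthetic mix
Blend 1 wins each soil group but the synthetic mix wins overall — the comparison reverses. Blend 1's plots skew toward sandy soil, which has a lower base rate.

No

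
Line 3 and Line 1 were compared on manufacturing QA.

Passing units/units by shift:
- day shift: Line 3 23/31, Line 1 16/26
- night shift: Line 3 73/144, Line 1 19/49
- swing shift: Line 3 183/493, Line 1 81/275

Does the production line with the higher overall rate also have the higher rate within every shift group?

Yes

Day shift: Line 3 23/31 = 74.2%, Line 1 16/26 = 61.5% → Line 3
Night shift: Line 3 73/144 = 50.7%, Line 1 19/49 = 38.8% → Line 3
Swing shift: Line 3 183/493 = 37.1%, Line 1 81/275 = 29.5% → Line 3
Overall: Line 3 279/668 = 41.8%, Line 1 116/350 = 33.1% → Line 3
Line 3 wins overall and in every shift group — no reversal.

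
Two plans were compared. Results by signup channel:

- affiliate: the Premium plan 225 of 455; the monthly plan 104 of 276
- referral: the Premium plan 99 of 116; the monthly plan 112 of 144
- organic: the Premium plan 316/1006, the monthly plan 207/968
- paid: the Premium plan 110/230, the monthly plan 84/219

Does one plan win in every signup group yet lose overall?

Affiliate: the Premium plan 225/455 = 49.5%, the monthly plan 104/276 = 37.7% → the Premium plan
Referral: the Premium plan 99/116 = 85.3%, the monthly plan 112/144 = 77.8% → the Premium plan
Organic: the Premium plan 316/1006 = 31.4%, the monthly plan 207/968 = 21.4% → the Premium plan
Paid: the Premium plan 110/230 = 47.8%, the monthly plan 84/219 = 38.4% → the Premium plan
Overall: the Premium plan 750/1807 = 41.5%, the monthly plan 507/1607 = 31.5% → the Premium plan
The Premium plan wins overall and in every signup group — no reversal.

No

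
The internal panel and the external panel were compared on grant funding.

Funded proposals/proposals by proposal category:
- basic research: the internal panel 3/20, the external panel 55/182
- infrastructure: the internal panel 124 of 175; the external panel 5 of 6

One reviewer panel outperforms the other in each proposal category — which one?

Basic research: the internal panel 3/20 = 15.0%, the external panel 55/182 = 30.2% → the external panel
Infrastructure: the internal panel 124/175 = 70.9%, the external panel 5/6 = 83.3% → the external panel
The external panel has the higher rate in both groups.

the external panel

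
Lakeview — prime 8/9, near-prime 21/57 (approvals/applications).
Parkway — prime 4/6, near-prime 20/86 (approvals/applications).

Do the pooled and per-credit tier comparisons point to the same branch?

Prime: Lakeview 8/9 = 88.9%, Parkway 4/6 = 66.7% → Lakeview
Near-prime: Lakeview 21/57 = 36.8%, Parkway 20/86 = 23.3% → Lakeview
Overall: Lakeview 29/66 = 43.9%, Parkway 24/92 = 26.1% → Lakeview
Lakeview wins overall and in every credit group — no reversal.

Yes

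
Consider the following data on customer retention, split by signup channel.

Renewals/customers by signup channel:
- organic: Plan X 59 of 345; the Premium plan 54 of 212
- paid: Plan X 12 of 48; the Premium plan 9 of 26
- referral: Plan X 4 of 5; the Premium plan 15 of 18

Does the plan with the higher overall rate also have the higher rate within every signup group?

Yes

Organic: Plan X 59/345 = 17.1%, the Premium plan 54/212 = 25.5% → the Premium plan
Paid: Plan X 12/48 = 25.0%, the Premium plan 9/26 = 34.6% → the Premium plan
Referral: Plan X 4/5 = 80.0%, the Premium plan 15/18 = 83.3% → the Premium plan
Overall: Plan X 75/398 = 18.8%, the Premium plan 78/256 = 30.5% → the Premium plan
The Premium plan wins overall and in every signup group — no reversal.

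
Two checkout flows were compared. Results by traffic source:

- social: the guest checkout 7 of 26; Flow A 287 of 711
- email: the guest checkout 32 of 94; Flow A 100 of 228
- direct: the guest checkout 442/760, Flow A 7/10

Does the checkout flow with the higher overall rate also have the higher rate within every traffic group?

Social: the guest checkout 7/26 = 26.9%, Flow A 287/711 = 40.4% → Flow A
Email: the guest checkout 32/94 = 34.0%, Flow A 100/228 = 43.9% → Flow A
Direct: the guest checkout 442/760 = 58.2%, Flow A 7/10 = 70.0% → Flow A
Overall: the guest checkout 481/880 = 54.7%, Flow A 394/949 = 41.5% → the guest checkout
Flow A wins each traffic group but the guest checkout wins overall — the comparison reverses. Flow A's sessions skew toward social, which has a lower base rate.

No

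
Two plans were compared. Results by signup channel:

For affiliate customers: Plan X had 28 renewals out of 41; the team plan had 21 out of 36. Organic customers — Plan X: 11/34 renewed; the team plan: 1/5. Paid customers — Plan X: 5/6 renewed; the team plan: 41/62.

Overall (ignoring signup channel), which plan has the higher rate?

Affiliate: Plan X 28/41 = 68.3%, the team plan 21/36 = 58.3% → Plan X
Organic: Plan X 11/34 = 32.4%, the team plan 1/5 = 20.0% → Plan X
Paid: Plan X 5/6 = 83.3%, the team plan 41/62 = 66.1% → Plan X
Overall: Plan X 44/81 = 54.3%, the team plan 63/103 = 61.2% → the team plan
(Plan X wins every signup group but the team plan wins overall — Plan X's customers skew toward the low-rate organic group.)

the team plan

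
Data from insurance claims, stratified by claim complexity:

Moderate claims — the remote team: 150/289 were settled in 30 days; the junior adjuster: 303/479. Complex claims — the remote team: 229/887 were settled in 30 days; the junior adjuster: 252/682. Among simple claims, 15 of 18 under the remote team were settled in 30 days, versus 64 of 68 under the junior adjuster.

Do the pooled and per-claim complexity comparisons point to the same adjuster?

Yes

Moderate: the remote team 150/289 = 51.9%, the junior adjuster 303/479 = 63.3% → the junior adjuster
Complex: the remote team 229/887 = 25.8%, the junior adjuster 252/682 = 37.0% → the junior adjuster
Simple: the remote team 15/18 = 83.3%, the junior adjuster 64/68 = 94.1% → the junior adjuster
Overall: the remote team 394/1194 = 33.0%, the junior adjuster 619/1229 = 50.4% → the junior adjuster
The junior adjuster wins overall and in every claim group — no reversal.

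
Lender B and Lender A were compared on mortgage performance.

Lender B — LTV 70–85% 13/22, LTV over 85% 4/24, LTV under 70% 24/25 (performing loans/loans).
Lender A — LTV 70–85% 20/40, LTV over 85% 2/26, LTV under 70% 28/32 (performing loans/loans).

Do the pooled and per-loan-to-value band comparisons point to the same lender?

LTV 70–85%: Lender B 13/22 = 59.1%, Lender A 20/40 = 50.0% → Lender B
LTV over 85%: Lender B 4/24 = 16.7%, Lender A 2/26 = 7.7% → Lender B
LTV under 70%: Lender B 24/25 = 96.0%, Lender A 28/32 = 87.5% → Lender B
Overall: Lender B 41/71 = 57.7%, Lender A 50/98 = 51.0% → Lender B
Lender B wins overall and in every loan-to-value group — no reversal.

Yes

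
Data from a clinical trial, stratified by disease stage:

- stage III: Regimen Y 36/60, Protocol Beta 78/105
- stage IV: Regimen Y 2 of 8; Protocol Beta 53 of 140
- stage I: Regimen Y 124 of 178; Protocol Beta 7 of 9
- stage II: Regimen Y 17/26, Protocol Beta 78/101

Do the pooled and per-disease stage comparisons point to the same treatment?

No

Stage III: Regimen Y 36/60 = 60.0%, Protocol Beta 78/105 = 74.3% → Protocol Beta
Stage IV: Regimen Y 2/8 = 25.0%, Protocol Beta 53/140 = 37.9% → Protocol Beta
Stage I: Regimen Y 124/178 = 69.7%, Protocol Beta 7/9 = 77.8% → Protocol Beta
Stage II: Regimen Y 17/26 = 65.4%, Protocol Beta 78/101 = 77.2% → Protocol Beta
Overall: Regimen Y 179/272 = 65.8%, Protocol Beta 216/355 = 60.8% → Regimen Y
Protocol Beta wins each disease group but Regimen Y wins overall — the comparison reverses. Protocol Beta's patients skew toward stage IV, which has a lower base rate.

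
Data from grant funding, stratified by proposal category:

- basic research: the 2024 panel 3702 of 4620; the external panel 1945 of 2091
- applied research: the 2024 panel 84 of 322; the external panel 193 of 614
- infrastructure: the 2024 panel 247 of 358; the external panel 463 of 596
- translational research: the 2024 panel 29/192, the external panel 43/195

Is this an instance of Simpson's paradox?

Basic research: the 2024 panel 3702/4620 = 80.1%, the external panel 1945/2091 = 93.0% → the external panel
Applied research: the 2024 panel 84/322 = 26.1%, the external panel 193/614 = 31.4% → the external panel
Infrastructure: the 2024 panel 247/358 = 69.0%, the external panel 463/596 = 77.7% → the external panel
Translational research: the 2024 panel 29/192 = 15.1%, the external panel 43/195 = 22.1% → the external panel
Overall: the 2024 panel 4062/5492 = 74.0%, the external panel 2644/3496 = 75.6% → the external panel
The external panel wins overall and in every proposal group — no reversal.

No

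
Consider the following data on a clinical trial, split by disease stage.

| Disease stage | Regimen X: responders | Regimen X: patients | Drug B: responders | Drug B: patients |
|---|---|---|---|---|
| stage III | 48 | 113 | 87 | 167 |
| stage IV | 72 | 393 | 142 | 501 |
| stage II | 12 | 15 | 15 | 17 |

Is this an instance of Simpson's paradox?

No

Stage III: Regimen X 48/113 = 42.5%, Drug B 87/167 = 52.1% → Drug B
Stage IV: Regimen X 72/393 = 18.3%, Drug B 142/501 = 28.3% → Drug B
Stage II: Regimen X 12/15 = 80.0%, Drug B 15/17 = 88.2% → Drug B
Overall: Regimen X 132/521 = 25.3%, Drug B 244/685 = 35.6% → Drug B
Drug B wins overall and in every disease group — no reversal.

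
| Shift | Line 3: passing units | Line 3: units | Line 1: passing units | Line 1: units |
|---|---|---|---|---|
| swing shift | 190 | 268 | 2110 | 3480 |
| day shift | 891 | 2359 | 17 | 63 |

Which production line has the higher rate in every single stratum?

Line 3

Swing shift: Line 3 190/268 = 70.9%, Line 1 2110/3480 = 60.6% → Line 3
Day shift: Line 3 891/2359 = 37.8%, Line 1 17/63 = 27.0% → Line 3
Line 3 has the higher rate in both groups.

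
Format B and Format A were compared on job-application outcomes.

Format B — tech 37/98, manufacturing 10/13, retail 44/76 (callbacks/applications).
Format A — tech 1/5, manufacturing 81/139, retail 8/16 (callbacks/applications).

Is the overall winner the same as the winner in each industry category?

No

Tech: Format B 37/98 = 37.8%, Format A 1/5 = 20.0% → Format B
Manufacturing: Format B 10/13 = 76.9%, Format A 81/139 = 58.3% → Format B
Retail: Format B 44/76 = 57.9%, Format A 8/16 = 50.0% → Format B
Overall: Format B 91/187 = 48.7%, Format A 90/160 = 56.2% → Format A
Format B wins each industry group but Format A wins overall — the comparison reverses. Format B's applications skew toward tech, which has a lower base rate.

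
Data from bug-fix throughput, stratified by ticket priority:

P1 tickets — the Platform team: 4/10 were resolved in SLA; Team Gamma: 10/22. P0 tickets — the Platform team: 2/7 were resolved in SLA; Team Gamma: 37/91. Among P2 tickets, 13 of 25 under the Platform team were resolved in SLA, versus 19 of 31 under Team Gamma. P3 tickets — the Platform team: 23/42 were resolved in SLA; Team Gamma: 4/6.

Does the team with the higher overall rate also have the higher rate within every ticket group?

No

P1: the Platform team 4/10 = 40.0%, Team Gamma 10/22 = 45.5% → Team Gamma
P0: the Platform team 2/7 = 28.6%, Team Gamma 37/91 = 40.7% → Team Gamma
P2: the Platform team 13/25 = 52.0%, Team Gamma 19/31 = 61.3% → Team Gamma
P3: the Platform team 23/42 = 54.8%, Team Gamma 4/6 = 66.7% → Team Gamma
Overall: the Platform team 42/84 = 50.0%, Team Gamma 70/150 = 46.7% → the Platform team
Team Gamma wins each ticket group but the Platform team wins overall — the comparison reverses. Team Gamma's tickets skew toward P0, which has a lower base rate.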